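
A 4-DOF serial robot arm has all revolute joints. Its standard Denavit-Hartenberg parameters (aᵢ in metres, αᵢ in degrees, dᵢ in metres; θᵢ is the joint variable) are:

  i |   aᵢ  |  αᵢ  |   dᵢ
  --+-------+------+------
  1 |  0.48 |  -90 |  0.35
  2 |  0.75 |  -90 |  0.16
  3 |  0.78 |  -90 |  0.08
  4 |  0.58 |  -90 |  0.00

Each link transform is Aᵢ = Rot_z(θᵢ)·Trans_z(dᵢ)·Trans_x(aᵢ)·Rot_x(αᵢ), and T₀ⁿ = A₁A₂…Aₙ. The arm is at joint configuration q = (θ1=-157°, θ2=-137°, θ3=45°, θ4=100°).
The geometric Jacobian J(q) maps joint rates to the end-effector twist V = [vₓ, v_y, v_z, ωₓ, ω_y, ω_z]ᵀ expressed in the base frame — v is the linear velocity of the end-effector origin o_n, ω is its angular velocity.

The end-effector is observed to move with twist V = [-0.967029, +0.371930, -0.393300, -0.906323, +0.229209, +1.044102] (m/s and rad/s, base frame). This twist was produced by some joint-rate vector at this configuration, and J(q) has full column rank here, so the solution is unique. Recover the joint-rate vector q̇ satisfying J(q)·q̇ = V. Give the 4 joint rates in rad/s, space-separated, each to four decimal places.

0.9920 -0.0560 0.5460 0.7200

o_n = [0.5696, 0.5898, 0.8298]
J₁: ẑ×o_n = [-0.5898, 0.5696, 0.0000], ω = ẑ
J2: z=[0.3907, -0.9205, 0.0000] o=[-0.4418, -0.1876, 0.3500] → [-0.4417, -0.1875, 1.2348, 0.3907, -0.9205, 0.0000]
J3: z=[-0.6278, -0.2665, 0.7314] o=[0.1256, -0.1205, 0.8615] → [-0.5110, 0.3049, -0.3276, -0.6278, -0.2665, 0.7314]
J4: z=[-0.7523, 0.4488, -0.4822] o=[0.2312, 0.5235, 1.2962] → [-0.1773, -0.5140, -0.2018, -0.7523, 0.4488, -0.4822]
q̇ = J⁺·V = [0.9920, -0.0560, 0.5460, 0.7200]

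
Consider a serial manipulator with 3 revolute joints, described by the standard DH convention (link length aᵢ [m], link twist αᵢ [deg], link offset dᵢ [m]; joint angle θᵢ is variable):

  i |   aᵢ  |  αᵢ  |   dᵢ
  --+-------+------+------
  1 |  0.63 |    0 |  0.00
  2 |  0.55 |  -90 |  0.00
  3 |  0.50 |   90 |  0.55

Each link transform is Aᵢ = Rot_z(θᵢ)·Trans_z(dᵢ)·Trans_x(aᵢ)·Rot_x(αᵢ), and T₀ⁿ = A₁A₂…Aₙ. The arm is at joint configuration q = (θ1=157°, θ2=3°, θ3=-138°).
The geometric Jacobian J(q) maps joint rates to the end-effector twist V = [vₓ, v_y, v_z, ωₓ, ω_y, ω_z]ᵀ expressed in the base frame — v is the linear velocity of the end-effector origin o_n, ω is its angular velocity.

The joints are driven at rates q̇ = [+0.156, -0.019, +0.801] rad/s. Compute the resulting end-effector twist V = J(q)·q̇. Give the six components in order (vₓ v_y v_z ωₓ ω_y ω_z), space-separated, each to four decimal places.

-0.2278 -0.0476 0.2976 -0.2740 -0.7527 0.1370

o_n = [-0.9357, -0.2096, 0.3346]
J₁: ẑ×o_n = [0.2096, -0.9357, 0.0000], ω = ẑ
J2: z=[0.0000, 0.0000, 1.0000] o=[-0.5799, 0.2462, 0.0000] → [0.4558, -0.3558, 0.0000, 0.0000, 0.0000, 1.0000]
J3: z=[-0.3420, -0.9397, 0.0000] o=[-1.0967, 0.4343, 0.0000] → [-0.3144, 0.1144, 0.3716, -0.3420, -0.9397, 0.0000]
V = J·q̇ = [-0.2278, -0.0476, 0.2976, -0.2740, -0.7527, 0.1370]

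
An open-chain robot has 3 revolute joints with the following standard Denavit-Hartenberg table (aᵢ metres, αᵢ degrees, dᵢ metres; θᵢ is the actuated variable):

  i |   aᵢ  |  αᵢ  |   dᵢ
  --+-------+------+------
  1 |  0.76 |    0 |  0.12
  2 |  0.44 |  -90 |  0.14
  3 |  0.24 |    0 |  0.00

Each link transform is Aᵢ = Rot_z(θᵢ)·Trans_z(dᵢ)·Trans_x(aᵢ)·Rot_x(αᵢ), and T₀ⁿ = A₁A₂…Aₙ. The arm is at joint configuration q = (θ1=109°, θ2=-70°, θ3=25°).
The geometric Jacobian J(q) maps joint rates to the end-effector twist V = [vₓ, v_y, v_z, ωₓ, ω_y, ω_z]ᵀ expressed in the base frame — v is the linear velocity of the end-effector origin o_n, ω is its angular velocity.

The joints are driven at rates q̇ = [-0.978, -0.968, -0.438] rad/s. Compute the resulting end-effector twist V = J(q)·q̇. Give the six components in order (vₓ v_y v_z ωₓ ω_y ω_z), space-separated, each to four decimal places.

o_n = [0.2636, 1.1324, 0.1586]
J₁: ẑ×o_n = [-1.1324, 0.2636, 0.0000], ω = ẑ
J2: z=[0.0000, 0.0000, 1.0000] o=[-0.2474, 0.7186, 0.1200] → [-0.4138, 0.5110, 0.0000, 0.0000, 0.0000, 1.0000]
J3: z=[-0.6293, 0.7771, 0.0000] o=[0.0945, 0.9955, 0.2600] → [-0.0788, -0.0638, -0.2175, -0.6293, 0.7771, 0.0000]
V = J·q̇ = [1.5425, -0.7244, 0.0953, 0.2756, -0.3404, -1.9460]

1.5425 -0.7244 0.0953 0.2756 -0.3404 -1.9460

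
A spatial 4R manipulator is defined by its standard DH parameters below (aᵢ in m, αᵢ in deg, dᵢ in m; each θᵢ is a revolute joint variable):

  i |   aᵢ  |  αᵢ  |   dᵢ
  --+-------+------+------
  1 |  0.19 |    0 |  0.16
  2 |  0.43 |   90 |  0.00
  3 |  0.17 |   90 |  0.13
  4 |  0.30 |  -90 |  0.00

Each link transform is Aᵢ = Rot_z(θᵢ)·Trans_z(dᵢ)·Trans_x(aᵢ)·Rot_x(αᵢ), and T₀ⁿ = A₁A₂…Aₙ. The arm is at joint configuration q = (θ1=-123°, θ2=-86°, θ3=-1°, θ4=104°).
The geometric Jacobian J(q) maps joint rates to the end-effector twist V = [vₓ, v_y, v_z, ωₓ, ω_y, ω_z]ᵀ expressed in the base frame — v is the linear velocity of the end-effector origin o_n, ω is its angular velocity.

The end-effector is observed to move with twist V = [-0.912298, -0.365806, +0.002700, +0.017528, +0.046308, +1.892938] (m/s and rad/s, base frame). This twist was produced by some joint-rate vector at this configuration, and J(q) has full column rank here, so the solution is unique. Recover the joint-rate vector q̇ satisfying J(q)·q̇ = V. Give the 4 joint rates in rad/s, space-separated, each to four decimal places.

0.6520 0.8330 0.0490 -0.4080

o_n = [-0.3606, 0.4646, 0.1583]
J₁: ẑ×o_n = [-0.4646, -0.3606, 0.0000], ω = ẑ
J2: z=[0.0000, 0.0000, 1.0000] o=[-0.1035, -0.1593, 0.1600] → [-0.6240, -0.2571, 0.0000, 0.0000, 0.0000, 1.0000]
J3: z=[0.4848, 0.8746, 0.0000] o=[-0.4796, 0.0491, 0.1600] → [-0.0015, 0.0008, 0.0974, 0.4848, 0.8746, 0.0000]
J4: z=[0.0153, -0.0085, -0.9998] o=[-0.5652, 0.2452, 0.1570] → [0.2194, -0.2046, 0.0051, 0.0153, -0.0085, -0.9998]
q̇ = J⁺·V = [0.6520, 0.8330, 0.0490, -0.4080]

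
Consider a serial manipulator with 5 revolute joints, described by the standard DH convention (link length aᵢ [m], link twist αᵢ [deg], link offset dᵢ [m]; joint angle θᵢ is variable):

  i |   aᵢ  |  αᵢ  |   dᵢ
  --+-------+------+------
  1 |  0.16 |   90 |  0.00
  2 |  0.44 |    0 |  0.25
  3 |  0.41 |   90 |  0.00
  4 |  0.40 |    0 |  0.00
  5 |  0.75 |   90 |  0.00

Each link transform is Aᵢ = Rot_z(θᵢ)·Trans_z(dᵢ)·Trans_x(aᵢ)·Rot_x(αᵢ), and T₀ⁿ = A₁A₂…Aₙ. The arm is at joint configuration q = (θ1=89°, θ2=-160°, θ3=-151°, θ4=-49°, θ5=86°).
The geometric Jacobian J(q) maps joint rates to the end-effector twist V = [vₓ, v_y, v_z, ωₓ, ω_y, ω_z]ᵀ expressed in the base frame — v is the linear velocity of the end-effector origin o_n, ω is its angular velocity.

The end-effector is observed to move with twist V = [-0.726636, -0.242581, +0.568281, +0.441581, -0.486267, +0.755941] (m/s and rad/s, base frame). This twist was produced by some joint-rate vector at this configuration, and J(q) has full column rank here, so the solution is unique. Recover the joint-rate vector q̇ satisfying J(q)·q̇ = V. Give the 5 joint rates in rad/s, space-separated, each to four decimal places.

0.3400 -0.2490 0.6990 -0.5530 -0.0810

o_n = [0.4096, 0.5736, 0.8090]
J₁: ẑ×o_n = [-0.5736, 0.4096, 0.0000], ω = ẑ
J2: z=[0.9998, -0.0175, 0.0000] o=[0.0028, 0.1600, 0.0000] → [-0.0141, -0.8089, 0.4206, 0.9998, -0.0175, 0.0000]
J3: z=[0.9998, -0.0175, 0.0000] o=[0.2455, -0.2578, -0.1505] → [-0.0167, -0.9594, 0.8341, 0.9998, -0.0175, 0.0000]
J4: z=[0.0132, 0.7546, -0.6561] o=[0.2502, 0.0112, 0.1589] → [0.8596, -0.1131, -0.1128, 0.0132, 0.7546, -0.6561]
J5: z=[0.0132, 0.7546, -0.6561] o=[-0.0486, 0.1886, 0.3570] → [0.5937, -0.3065, -0.3406, 0.0132, 0.7546, -0.6561]
q̇ = J⁺·V = [0.3400, -0.2490, 0.6990, -0.5530, -0.0810]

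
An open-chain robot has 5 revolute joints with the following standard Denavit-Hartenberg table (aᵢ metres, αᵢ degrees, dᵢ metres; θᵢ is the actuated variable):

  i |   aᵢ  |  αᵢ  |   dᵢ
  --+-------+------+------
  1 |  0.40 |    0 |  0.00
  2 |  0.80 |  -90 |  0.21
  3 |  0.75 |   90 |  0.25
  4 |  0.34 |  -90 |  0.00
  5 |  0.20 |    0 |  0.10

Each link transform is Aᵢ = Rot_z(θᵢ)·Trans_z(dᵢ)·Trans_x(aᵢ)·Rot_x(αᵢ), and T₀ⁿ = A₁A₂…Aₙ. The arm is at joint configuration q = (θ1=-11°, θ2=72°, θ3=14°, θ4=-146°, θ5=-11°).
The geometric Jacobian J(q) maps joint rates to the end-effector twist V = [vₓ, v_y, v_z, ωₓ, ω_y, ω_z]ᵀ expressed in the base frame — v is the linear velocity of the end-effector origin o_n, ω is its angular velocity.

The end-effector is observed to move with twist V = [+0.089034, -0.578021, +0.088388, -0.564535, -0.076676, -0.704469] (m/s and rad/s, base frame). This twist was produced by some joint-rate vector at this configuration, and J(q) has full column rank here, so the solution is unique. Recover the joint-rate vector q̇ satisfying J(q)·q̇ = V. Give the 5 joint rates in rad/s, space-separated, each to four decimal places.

o_n = [1.0711, 0.8737, 0.1596]
J₁: ẑ×o_n = [-0.8737, 1.0711, 0.0000], ω = ẑ
J2: z=[0.0000, 0.0000, 1.0000] o=[0.3927, -0.0763, 0.0000] → [-0.9500, 0.6784, 0.0000, 0.0000, 0.0000, 1.0000]
J3: z=[-0.8746, 0.4848, 0.0000] o=[0.7805, 0.6234, 0.2100] → [-0.0244, -0.0441, -0.3598, -0.8746, 0.4848, 0.0000]
J4: z=[0.1173, 0.2116, 0.9703] o=[0.9147, 1.3811, 0.0286] → [0.5201, 0.1364, -0.0926, 0.1173, 0.2116, 0.9703]
J5: z=[0.9881, 0.0726, -0.1353] o=[0.9483, 1.0497, 0.0967] → [-0.0192, -0.0787, -0.1828, 0.9881, 0.0726, -0.1353]
q̇ = J⁺·V = [-0.7700, 0.3990, 0.0860, -0.4060, -0.4470]

-0.7700 0.3990 0.0860 -0.4060 -0.4470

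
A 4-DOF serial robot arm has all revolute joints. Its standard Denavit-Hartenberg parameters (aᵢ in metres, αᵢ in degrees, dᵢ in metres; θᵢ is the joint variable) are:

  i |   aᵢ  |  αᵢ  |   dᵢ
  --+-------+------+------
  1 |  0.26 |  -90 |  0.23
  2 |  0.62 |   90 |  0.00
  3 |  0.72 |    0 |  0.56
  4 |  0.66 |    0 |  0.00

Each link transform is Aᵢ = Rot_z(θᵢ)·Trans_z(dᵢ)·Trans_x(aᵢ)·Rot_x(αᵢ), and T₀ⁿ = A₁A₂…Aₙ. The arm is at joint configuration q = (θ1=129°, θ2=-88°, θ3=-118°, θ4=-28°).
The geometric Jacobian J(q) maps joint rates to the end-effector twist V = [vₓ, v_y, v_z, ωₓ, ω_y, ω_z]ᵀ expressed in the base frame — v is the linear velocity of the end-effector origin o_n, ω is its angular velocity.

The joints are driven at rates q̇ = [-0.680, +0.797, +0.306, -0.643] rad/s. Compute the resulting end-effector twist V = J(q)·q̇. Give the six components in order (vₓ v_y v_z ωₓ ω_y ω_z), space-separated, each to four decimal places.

o_n = [0.9753, 0.3923, -0.0155]
J₁: ẑ×o_n = [-0.3923, 0.9753, 0.0000], ω = ẑ
J2: z=[-0.7771, -0.6293, 0.0000] o=[-0.1636, 0.2021, 0.2300] → [0.1545, -0.1908, 0.5689, -0.7771, -0.6293, 0.0000]
J3: z=[0.6289, -0.7767, 0.0349] o=[-0.1772, 0.2189, 0.8496] → [0.6658, 0.5843, 1.0042, 0.6289, -0.7767, 0.0349]
J4: z=[0.6289, -0.7767, 0.0349] o=[0.6764, 0.1748, 0.5314] → [0.4171, 0.3544, 0.3688, 0.6289, -0.7767, 0.0349]
V = J·q̇ = [0.3254, -0.8643, 0.5235, -0.8313, -0.2398, -0.6918]

0.3254 -0.8643 0.5235 -0.8313 -0.2398 -0.6918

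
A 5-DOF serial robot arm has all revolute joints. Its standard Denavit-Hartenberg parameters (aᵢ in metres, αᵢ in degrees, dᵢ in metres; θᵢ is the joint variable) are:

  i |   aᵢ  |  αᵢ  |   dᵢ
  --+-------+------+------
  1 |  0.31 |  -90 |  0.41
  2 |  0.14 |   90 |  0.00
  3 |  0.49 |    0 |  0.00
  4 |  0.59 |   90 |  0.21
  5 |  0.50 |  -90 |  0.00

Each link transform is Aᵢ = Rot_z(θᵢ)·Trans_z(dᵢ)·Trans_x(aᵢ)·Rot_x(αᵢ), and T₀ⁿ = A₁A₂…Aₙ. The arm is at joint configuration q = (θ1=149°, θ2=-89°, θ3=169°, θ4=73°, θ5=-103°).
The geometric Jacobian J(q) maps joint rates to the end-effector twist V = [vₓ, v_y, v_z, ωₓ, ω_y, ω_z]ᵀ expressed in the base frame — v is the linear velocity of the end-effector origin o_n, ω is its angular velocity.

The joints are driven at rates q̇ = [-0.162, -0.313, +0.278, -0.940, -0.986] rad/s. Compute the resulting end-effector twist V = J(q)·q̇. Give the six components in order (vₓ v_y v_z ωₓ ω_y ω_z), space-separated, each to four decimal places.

-0.1890 -0.2893 0.0060 -0.1808 1.0138 0.6969

o_n = [-0.3258, 0.5786, -0.1599]
J₁: ẑ×o_n = [-0.5786, -0.3258, 0.0000], ω = ẑ
J2: z=[-0.5150, -0.8572, 0.0000] o=[-0.2657, 0.1597, 0.4100] → [0.4885, -0.2935, -0.2673, -0.5150, -0.8572, 0.0000]
J3: z=[0.8570, -0.5150, 0.0175] o=[-0.2678, 0.1609, 0.5500] → [0.3583, 0.6074, 0.3281, 0.8570, -0.5150, 0.0175]
J4: z=[0.8570, -0.5150, 0.0175] o=[-0.3088, 0.0765, 0.0691] → [0.1092, 0.1960, 0.4216, 0.8570, -0.5150, 0.0175]
J5: z=[-0.2286, -0.4104, -0.8828] o=[0.1436, 0.4124, -0.2042] → [0.1286, 0.4246, -0.2306, -0.2286, -0.4104, -0.8828]
V = J·q̇ = [-0.1890, -0.2893, 0.0060, -0.1808, 1.0138, 0.6969]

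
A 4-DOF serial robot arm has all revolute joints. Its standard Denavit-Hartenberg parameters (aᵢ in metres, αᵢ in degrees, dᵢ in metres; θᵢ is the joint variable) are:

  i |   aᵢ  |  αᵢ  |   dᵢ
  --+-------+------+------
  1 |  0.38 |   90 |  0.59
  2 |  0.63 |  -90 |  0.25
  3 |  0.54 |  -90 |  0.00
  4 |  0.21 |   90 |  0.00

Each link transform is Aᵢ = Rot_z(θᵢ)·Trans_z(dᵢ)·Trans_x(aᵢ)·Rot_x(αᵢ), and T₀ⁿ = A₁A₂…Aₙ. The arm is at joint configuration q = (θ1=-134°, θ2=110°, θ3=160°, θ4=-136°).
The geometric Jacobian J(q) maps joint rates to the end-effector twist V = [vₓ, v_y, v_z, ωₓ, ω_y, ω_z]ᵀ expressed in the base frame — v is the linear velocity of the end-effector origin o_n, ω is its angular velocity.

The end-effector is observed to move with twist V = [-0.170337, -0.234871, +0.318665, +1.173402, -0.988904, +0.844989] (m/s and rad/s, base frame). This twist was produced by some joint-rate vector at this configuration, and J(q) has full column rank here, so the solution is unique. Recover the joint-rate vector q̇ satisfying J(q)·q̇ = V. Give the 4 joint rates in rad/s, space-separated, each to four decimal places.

0.5570 -0.6900 -0.0010 -0.8950

o_n = [-0.1900, -0.0284, 0.7887]
J₁: ẑ×o_n = [0.0284, -0.1900, 0.0000], ω = ẑ
J2: z=[-0.7193, 0.6947, 0.0000] o=[-0.2640, -0.2733, 0.5900] → [0.1380, 0.1429, -0.2276, -0.7193, 0.6947, 0.0000]
J3: z=[0.6528, 0.6760, -0.3420] o=[-0.2941, 0.0553, 1.1820] → [-0.2945, 0.2212, -0.1250, 0.6528, 0.6760, -0.3420]
J4: z=[-0.7572, 0.5686, -0.3214] o=[-0.2818, -0.1978, 0.7052] → [0.1019, 0.0337, -0.1805, -0.7572, 0.5686, -0.3214]
q̇ = J⁺·V = [0.5570, -0.6900, -0.0010, -0.8950]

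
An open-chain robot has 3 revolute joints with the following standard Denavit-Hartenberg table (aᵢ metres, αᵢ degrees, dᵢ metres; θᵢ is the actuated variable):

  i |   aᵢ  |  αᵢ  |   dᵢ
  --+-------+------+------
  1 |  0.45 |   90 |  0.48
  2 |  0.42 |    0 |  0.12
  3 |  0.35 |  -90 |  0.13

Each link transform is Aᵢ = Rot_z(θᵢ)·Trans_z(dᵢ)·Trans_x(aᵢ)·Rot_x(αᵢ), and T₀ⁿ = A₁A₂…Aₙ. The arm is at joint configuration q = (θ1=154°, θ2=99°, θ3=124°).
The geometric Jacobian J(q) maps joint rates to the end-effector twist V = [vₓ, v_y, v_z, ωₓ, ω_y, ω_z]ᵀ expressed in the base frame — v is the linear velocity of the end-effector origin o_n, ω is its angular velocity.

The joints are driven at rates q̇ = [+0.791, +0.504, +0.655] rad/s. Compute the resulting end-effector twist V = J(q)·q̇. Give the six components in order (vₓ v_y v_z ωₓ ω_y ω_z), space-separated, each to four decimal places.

-0.2830 0.0251 -0.3298 0.5081 1.0417 0.7910

o_n = [-0.0057, 0.2810, 0.6561]
J₁: ẑ×o_n = [-0.2810, -0.0057, 0.0000], ω = ẑ
J2: z=[0.4384, 0.8988, 0.0000] o=[-0.4045, 0.1973, 0.4800] → [0.1583, -0.0772, -0.3217, 0.4384, 0.8988, 0.0000]
J3: z=[0.4384, 0.8988, 0.0000] o=[-0.2928, 0.2763, 0.8948] → [-0.2145, 0.1046, -0.2560, 0.4384, 0.8988, 0.0000]
V = J·q̇ = [-0.2830, 0.0251, -0.3298, 0.5081, 1.0417, 0.7910]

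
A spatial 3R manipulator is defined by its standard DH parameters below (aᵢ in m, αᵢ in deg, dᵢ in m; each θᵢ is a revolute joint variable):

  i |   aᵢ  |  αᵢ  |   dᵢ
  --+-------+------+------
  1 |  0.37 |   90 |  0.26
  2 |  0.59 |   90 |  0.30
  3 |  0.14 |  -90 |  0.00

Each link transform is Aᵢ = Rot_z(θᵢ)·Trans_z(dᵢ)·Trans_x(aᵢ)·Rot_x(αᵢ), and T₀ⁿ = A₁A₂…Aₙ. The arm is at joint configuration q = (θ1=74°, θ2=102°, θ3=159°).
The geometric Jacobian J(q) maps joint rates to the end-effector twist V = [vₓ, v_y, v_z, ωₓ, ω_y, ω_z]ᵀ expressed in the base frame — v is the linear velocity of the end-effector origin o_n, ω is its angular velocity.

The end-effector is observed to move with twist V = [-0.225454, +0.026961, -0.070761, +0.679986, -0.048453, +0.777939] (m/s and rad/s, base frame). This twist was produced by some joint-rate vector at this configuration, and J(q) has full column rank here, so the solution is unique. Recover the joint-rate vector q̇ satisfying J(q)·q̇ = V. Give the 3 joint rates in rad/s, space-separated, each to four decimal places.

o_n = [0.4123, 0.1674, 0.7093]
J₁: ẑ×o_n = [-0.1674, 0.4123, 0.0000], ω = ẑ
J2: z=[0.9613, -0.2756, 0.0000] o=[0.1020, 0.3557, 0.2600] → [-0.1238, -0.4319, -0.0955, 0.9613, -0.2756, 0.0000]
J3: z=[0.2696, 0.9403, 0.2079] o=[0.3566, 0.1551, 0.8371] → [-0.1228, 0.0461, -0.0491, 0.2696, 0.9403, 0.2079]
q̇ = J⁺·V = [0.7480, 0.6670, 0.1440]

0.7480 0.6670 0.1440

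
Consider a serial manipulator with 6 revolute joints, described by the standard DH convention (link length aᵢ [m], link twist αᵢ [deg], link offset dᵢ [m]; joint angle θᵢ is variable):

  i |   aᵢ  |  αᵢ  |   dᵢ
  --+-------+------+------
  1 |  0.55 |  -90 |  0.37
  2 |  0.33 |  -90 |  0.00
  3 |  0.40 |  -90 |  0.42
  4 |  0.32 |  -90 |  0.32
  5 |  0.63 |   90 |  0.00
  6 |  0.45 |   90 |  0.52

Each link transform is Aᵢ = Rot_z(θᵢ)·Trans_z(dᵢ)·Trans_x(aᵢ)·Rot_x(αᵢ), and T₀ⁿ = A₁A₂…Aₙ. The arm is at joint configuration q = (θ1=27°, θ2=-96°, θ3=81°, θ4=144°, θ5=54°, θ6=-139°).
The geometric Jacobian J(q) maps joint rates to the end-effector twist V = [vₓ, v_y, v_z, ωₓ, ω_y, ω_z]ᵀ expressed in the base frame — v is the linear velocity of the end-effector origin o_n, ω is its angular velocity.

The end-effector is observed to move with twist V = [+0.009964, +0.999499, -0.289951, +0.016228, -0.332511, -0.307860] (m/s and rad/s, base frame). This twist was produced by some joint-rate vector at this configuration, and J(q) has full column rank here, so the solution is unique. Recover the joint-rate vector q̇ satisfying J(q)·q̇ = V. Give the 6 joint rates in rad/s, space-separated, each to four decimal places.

o_n = [0.1378, 0.1832, 0.2519]
J₁: ẑ×o_n = [-0.1832, 0.1378, 0.0000], ω = ẑ
J2: z=[-0.4540, 0.8910, 0.0000] o=[0.4901, 0.2497, 0.3700] → [-0.1053, -0.0536, 0.3441, -0.4540, 0.8910, 0.0000]
J3: z=[0.8861, 0.4515, 0.1045] o=[0.4593, 0.2340, 0.6982] → [-0.1962, 0.3619, 0.1001, 0.8861, 0.4515, 0.1045]
J4: z=[0.1630, -0.0925, -0.9823] o=[1.0050, 0.0687, 0.8043] → [0.1636, 0.9419, -0.0616, 0.1630, -0.0925, -0.9823]
J5: z=[0.4619, 0.8869, -0.0069] o=[0.7782, 0.1839, 0.4301] → [-0.1581, 0.0867, 0.5676, 0.4619, 0.8869, -0.0069]
J6: z=[-0.6095, 0.3118, -0.7289] o=[0.3723, 0.3987, 0.8613] → [-0.3471, -0.2006, 0.2044, -0.6095, 0.3118, -0.7289]
q̇ = J⁺·V = [0.6750, 0.1010, 0.2790, 0.9400, -0.5650, 0.1270]

0.6750 0.1010 0.2790 0.9400 -0.5650 0.1270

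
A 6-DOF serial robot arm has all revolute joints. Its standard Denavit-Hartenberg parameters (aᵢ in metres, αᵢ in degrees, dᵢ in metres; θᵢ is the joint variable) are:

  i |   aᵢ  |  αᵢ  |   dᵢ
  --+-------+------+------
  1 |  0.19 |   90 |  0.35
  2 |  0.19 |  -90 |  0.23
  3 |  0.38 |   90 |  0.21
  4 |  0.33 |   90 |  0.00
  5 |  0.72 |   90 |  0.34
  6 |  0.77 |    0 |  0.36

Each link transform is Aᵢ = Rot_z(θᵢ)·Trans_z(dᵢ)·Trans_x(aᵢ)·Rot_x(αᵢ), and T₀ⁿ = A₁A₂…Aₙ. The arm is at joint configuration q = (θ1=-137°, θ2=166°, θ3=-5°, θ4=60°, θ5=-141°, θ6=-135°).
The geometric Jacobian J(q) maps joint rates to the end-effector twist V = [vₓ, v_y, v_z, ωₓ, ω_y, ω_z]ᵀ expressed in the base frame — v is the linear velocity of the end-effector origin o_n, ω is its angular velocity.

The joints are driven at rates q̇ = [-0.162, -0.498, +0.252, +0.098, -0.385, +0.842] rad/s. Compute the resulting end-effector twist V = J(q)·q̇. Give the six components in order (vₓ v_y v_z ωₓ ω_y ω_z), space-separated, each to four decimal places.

o_n = [-0.1156, 0.4595, 0.1621]
J₁: ẑ×o_n = [-0.4595, -0.1156, 0.0000], ω = ẑ
J2: z=[-0.6820, 0.7314, 0.0000] o=[-0.1390, -0.1296, 0.3500] → [-0.1374, -0.1282, -0.4189, -0.6820, 0.7314, 0.0000]
J3: z=[0.1769, 0.1650, -0.9703] o=[-0.1610, 0.1644, 0.3960] → [0.2478, -0.0027, 0.0447, 0.1769, 0.1650, -0.9703]
J4: z=[-0.7413, 0.6709, -0.0211] o=[0.1222, 0.4737, 0.2838] → [-0.0820, -0.0852, 0.1701, -0.7413, 0.6709, -0.0211]
J5: z=[0.4723, 0.5436, 0.6939] o=[0.2796, 0.6402, 0.0462] → [0.1883, -0.3289, 0.1295, 0.4723, 0.5436, 0.6939]
J6: z=[-0.8762, 0.2040, 0.4366] o=[0.5092, 0.2388, 0.6945] → [-0.2050, -0.7393, -0.0660, -0.8762, 0.2040, 0.4366]
V = J·q̇ = [-0.0478, -0.4223, 0.1311, -0.6080, -0.2944, -0.3081]

-0.0478 -0.4223 0.1311 -0.6080 -0.2944 -0.3081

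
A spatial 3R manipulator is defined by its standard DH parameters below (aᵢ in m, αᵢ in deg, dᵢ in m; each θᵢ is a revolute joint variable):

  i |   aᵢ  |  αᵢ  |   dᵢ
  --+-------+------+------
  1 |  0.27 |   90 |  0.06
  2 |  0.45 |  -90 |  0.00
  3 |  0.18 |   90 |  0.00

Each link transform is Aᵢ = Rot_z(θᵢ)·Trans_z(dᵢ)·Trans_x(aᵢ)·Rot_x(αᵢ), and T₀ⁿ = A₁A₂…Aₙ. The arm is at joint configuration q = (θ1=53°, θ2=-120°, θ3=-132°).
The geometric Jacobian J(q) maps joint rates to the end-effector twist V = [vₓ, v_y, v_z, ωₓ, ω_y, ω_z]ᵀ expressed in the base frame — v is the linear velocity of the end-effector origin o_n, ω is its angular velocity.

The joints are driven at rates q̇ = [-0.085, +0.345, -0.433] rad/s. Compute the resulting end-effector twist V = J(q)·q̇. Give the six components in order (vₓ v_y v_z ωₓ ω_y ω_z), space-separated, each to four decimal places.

0.0353 0.1187 -0.0067 0.0499 -0.5071 0.1315

o_n = [0.1702, 0.0035, -0.2254]
J₁: ẑ×o_n = [-0.0035, 0.1702, 0.0000], ω = ẑ
J2: z=[0.7986, -0.6018, 0.0000] o=[0.1625, 0.2156, 0.0600] → [0.1718, 0.2279, -0.1648, 0.7986, -0.6018, 0.0000]
J3: z=[0.5212, 0.6916, -0.5000] o=[0.0271, 0.0359, -0.3297] → [0.0559, -0.1259, -0.1158, 0.5212, 0.6916, -0.5000]
V = J·q̇ = [0.0353, 0.1187, -0.0067, 0.0499, -0.5071, 0.1315]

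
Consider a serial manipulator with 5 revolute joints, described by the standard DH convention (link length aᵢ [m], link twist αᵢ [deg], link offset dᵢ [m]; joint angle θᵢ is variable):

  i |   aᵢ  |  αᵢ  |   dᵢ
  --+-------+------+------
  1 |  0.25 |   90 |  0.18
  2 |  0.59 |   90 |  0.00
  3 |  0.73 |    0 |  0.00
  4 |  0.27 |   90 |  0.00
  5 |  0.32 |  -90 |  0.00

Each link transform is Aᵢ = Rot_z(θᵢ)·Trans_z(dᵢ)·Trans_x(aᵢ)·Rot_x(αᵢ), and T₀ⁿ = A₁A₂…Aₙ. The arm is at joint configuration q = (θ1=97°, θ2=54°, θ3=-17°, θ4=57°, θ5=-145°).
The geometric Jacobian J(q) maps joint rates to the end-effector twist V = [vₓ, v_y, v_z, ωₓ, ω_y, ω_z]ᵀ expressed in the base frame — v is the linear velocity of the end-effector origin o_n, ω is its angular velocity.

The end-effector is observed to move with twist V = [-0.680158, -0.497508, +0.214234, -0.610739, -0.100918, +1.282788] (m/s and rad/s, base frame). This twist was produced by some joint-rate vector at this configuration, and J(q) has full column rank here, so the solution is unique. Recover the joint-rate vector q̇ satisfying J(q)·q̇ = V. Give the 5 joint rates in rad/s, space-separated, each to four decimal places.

o_n = [-0.3119, 0.8304, 1.3349]
J₁: ẑ×o_n = [-0.8304, -0.3119, 0.0000], ω = ẑ
J2: z=[0.9925, 0.1219, 0.0000] o=[-0.0305, 0.2481, 0.1800] → [0.1407, -1.1463, 0.6122, 0.9925, 0.1219, 0.0000]
J3: z=[-0.0986, 0.8030, -0.5878] o=[-0.0727, 0.5923, 0.6573] → [0.6840, 0.2074, 0.1686, -0.0986, 0.8030, -0.5878]
J4: z=[-0.0986, 0.8030, -0.5878] o=[-0.3346, 0.9736, 1.2221] → [0.0063, -0.0022, -0.0041, -0.0986, 0.8030, -0.5878]
J5: z=[-0.8064, 0.2816, 0.5200] o=[-0.1771, 1.1154, 1.3894] → [0.1329, -0.1141, 0.2678, -0.8064, 0.2816, 0.5200]
q̇ = J⁺·V = [0.5220, 0.0970, -0.5630, 0.0950, 0.9340]

0.5220 0.0970 -0.5630 0.0950 0.9340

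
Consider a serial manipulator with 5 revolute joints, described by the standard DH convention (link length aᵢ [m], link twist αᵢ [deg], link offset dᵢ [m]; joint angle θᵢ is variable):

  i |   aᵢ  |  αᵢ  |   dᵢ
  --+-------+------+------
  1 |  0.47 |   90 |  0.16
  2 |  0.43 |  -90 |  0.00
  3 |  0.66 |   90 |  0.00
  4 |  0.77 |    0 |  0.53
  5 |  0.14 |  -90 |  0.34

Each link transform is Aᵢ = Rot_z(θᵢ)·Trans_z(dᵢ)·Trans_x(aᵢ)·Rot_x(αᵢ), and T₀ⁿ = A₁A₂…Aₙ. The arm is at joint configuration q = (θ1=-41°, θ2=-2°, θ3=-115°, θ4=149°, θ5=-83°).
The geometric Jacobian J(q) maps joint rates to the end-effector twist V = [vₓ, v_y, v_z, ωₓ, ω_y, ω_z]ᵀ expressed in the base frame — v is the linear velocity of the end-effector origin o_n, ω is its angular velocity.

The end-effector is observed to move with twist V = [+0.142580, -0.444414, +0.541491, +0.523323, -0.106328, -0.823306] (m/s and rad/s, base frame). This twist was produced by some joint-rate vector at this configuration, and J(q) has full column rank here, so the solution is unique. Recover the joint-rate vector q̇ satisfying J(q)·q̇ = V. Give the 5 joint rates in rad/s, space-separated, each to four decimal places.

-0.6790 -0.4820 -0.1280 -0.5950 0.0770

o_n = [0.2874, 0.1690, 0.6975]
J₁: ẑ×o_n = [-0.1690, 0.2874, 0.0000], ω = ẑ
J2: z=[-0.6561, -0.7547, 0.0000] o=[0.3547, -0.3083, 0.1600] → [-0.4057, 0.3526, -0.3640, -0.6561, -0.7547, 0.0000]
J3: z=[0.0263, -0.0229, 0.9994] o=[0.6790, -0.5903, 0.1450] → [-0.7715, -0.4060, 0.0110, 0.0263, -0.0229, 0.9994]
J4: z=[-0.4063, 0.9132, 0.0316] o=[0.0762, -0.8588, 0.1547] → [0.4631, 0.2272, -0.6104, -0.4063, 0.9132, 0.0316]
J5: z=[-0.4063, 0.9132, 0.0316] o=[0.4742, -0.1154, 0.5581] → [0.1183, 0.0507, 0.0550, -0.4063, 0.9132, 0.0316]
q̇ = J⁺·V = [-0.6790, -0.4820, -0.1280, -0.5950, 0.0770]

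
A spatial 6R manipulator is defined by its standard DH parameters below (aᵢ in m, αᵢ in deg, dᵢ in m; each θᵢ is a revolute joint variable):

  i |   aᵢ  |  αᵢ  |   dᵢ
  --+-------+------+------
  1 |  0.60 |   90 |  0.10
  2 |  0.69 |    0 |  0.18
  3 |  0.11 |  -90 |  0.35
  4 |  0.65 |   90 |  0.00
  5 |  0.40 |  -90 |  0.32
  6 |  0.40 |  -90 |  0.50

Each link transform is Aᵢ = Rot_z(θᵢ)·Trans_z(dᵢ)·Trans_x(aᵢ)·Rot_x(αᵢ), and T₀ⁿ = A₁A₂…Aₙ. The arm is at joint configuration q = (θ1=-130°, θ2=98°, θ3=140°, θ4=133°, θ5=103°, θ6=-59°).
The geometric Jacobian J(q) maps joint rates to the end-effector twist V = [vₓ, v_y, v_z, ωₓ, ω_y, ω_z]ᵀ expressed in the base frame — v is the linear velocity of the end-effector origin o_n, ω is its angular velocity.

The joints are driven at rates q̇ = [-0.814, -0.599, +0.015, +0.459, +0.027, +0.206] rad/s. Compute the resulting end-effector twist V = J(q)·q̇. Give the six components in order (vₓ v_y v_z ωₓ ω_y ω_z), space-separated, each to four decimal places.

o_n = [-0.4329, -0.4248, 0.0409]
J₁: ẑ×o_n = [0.4248, -0.4329, 0.0000], ω = ẑ
J2: z=[-0.7660, 0.6428, 0.0000] o=[-0.3857, -0.4596, 0.1000] → [-0.0380, -0.0453, 0.0037, -0.7660, 0.6428, 0.0000]
J3: z=[-0.7660, 0.6428, 0.0000] o=[-0.4618, -0.2704, 0.7833] → [-0.4772, -0.5687, 0.0998, -0.7660, 0.6428, 0.0000]
J4: z=[-0.5451, -0.6496, -0.5299] o=[-0.6925, -0.0007, 0.6900] → [0.1969, -0.4914, 0.3998, -0.5451, -0.6496, -0.5299]
J5: z=[0.7716, -0.1415, -0.6202] o=[-0.4793, -0.4863, 1.0659] → [0.1831, 0.7621, 0.0539, 0.7716, -0.1415, -0.6202]
J6: z=[-0.1969, 0.8739, -0.4443] o=[-0.4744, -0.7175, 0.6089] → [-0.3664, -0.1303, -0.0939, -0.1969, 0.8739, -0.4443]
V = J·q̇ = [-0.3104, 0.1392, 0.1649, 0.1774, -0.4974, -1.1655]

-0.3104 0.1392 0.1649 0.1774 -0.4974 -1.1655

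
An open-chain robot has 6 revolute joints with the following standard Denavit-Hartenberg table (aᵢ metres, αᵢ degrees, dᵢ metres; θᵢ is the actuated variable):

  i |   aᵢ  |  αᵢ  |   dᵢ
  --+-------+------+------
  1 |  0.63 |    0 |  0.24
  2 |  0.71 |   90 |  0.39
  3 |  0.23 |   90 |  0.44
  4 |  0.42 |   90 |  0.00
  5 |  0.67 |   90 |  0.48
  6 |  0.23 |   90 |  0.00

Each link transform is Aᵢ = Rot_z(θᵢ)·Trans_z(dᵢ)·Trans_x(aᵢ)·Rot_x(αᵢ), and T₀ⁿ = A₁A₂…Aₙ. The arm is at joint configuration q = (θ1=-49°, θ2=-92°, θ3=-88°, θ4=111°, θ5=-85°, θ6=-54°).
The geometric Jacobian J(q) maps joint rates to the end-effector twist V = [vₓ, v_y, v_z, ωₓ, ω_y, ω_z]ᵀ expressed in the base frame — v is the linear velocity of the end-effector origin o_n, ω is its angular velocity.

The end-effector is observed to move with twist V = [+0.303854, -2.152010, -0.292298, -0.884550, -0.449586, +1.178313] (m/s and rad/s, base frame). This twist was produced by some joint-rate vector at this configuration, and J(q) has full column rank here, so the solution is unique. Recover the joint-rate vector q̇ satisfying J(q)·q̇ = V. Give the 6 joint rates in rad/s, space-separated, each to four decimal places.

o_n = [-1.4015, -0.6546, 0.3295]
J₁: ẑ×o_n = [0.6546, -1.4015, 0.0000], ω = ẑ
J2: z=[0.0000, 0.0000, 1.0000] o=[0.4133, -0.4755, 0.2400] → [0.1791, -1.8149, 0.0000, 0.0000, 0.0000, 1.0000]
J3: z=[-0.6293, 0.7771, 0.0000] o=[-0.1385, -0.9223, 0.6300] → [-0.2336, -0.1891, 0.8131, -0.6293, 0.7771, 0.0000]
J4: z=[0.7767, 0.6289, -0.0349] o=[-0.4216, -0.5854, 0.4001] → [-0.0469, 0.0891, 0.5626, 0.7767, 0.6289, -0.0349]
J5: z=[-0.2508, 0.2580, -0.9330] o=[-0.6643, -0.2774, 0.5506] → [-0.4090, 0.6324, 0.2848, -0.2508, 0.2580, -0.9330]
J6: z=[0.5079, -0.7854, -0.3537] o=[-1.3368, -0.5305, 0.1469] → [-0.1873, -0.0698, -0.1139, 0.5079, -0.7854, -0.3537]
q̇ = J⁺·V = [0.2900, 0.8610, 0.3360, -0.9600, -0.0400, 0.1230]

0.2900 0.8610 0.3360 -0.9600 -0.0400 0.1230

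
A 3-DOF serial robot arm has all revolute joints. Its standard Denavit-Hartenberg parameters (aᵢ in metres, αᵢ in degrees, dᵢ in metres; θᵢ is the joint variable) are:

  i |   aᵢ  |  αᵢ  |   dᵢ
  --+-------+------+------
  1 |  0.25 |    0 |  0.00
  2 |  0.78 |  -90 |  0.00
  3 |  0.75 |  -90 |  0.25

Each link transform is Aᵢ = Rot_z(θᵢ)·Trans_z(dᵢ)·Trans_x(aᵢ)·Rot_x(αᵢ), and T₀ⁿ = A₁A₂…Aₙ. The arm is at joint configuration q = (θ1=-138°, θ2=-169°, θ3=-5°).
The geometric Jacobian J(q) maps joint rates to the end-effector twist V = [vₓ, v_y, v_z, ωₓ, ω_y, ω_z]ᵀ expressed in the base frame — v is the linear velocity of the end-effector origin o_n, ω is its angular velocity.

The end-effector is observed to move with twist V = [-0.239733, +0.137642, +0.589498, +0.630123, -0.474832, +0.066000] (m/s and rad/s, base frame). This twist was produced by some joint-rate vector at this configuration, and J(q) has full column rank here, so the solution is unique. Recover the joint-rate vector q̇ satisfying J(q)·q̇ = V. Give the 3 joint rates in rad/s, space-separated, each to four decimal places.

o_n = [0.5336, 1.2028, 0.0654]
J₁: ẑ×o_n = [-1.2028, 0.5336, 0.0000], ω = ẑ
J2: z=[0.0000, 0.0000, 1.0000] o=[-0.1858, -0.1673, 0.0000] → [-1.3701, 0.7194, 0.0000, 0.0000, 0.0000, 1.0000]
J3: z=[-0.7986, 0.6018, 0.0000] o=[0.2836, 0.4557, 0.0000] → [0.0393, 0.0522, -0.7471, -0.7986, 0.6018, 0.0000]
q̇ = J⁺·V = [-0.7070, 0.7730, -0.7890]

-0.7070 0.7730 -0.7890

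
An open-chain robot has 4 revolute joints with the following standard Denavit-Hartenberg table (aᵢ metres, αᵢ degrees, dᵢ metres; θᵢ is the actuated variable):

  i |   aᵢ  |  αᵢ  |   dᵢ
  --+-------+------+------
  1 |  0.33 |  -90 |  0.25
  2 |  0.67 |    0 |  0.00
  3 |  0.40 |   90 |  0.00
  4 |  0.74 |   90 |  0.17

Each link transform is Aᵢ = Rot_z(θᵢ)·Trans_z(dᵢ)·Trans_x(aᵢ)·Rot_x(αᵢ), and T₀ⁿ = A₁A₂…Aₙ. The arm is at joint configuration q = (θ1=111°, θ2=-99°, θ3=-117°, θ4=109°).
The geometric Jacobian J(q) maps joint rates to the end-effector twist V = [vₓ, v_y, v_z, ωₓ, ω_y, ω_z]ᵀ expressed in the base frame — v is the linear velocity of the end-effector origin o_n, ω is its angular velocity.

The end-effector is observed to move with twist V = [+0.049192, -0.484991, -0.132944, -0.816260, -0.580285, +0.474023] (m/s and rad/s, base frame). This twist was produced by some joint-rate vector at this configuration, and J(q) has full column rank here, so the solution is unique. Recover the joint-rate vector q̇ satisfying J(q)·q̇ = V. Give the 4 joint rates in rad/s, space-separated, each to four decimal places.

0.1310 0.1290 0.8410 -0.4240

o_n = [-0.7236, -0.0674, 0.6807]
J₁: ẑ×o_n = [0.0674, -0.7236, 0.0000], ω = ẑ
J2: z=[-0.9336, -0.3584, 0.0000] o=[-0.1183, 0.3081, 0.2500] → [-0.1544, 0.4021, 0.1336, -0.9336, -0.3584, 0.0000]
J3: z=[-0.9336, -0.3584, 0.0000] o=[-0.0807, 0.2102, 0.9118] → [0.0828, -0.2157, 0.0288, -0.9336, -0.3584, 0.0000]
J4: z=[-0.2106, 0.5487, -0.8090] o=[0.0353, -0.0919, 0.6766] → [0.0221, 0.6148, 0.4113, -0.2106, 0.5487, -0.8090]
q̇ = J⁺·V = [0.1310, 0.1290, 0.8410, -0.4240]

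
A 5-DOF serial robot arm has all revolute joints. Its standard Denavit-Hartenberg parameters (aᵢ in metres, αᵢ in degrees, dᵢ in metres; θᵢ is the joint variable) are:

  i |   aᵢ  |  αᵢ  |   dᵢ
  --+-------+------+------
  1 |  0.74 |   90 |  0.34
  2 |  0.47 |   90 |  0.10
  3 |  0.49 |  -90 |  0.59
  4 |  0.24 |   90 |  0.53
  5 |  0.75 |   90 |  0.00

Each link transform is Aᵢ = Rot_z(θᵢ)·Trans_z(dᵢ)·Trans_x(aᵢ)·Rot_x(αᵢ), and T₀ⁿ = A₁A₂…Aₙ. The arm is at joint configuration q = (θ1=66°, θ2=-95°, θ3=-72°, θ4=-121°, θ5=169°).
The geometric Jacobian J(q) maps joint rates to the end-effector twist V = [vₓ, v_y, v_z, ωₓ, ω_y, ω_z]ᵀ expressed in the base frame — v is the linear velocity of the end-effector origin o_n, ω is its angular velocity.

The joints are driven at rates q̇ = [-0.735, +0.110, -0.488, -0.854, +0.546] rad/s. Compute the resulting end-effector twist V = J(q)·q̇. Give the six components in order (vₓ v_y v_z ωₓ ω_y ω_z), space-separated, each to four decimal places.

o_n = [-0.1797, 0.5826, -0.9811]
J₁: ẑ×o_n = [-0.5826, -0.1797, 0.0000], ω = ẑ
J2: z=[0.9135, -0.4067, 0.0000] o=[0.3010, 0.6760, 0.3400] → [0.5373, 1.2069, -0.2809, 0.9135, -0.4067, 0.0000]
J3: z=[-0.4052, -0.9101, 0.0872] o=[0.3757, 0.5979, -0.1282] → [0.7775, -0.3940, -0.4992, -0.4052, -0.9101, 0.0872]
J4: z=[0.2486, -0.2014, -0.9474] o=[-0.2945, 0.2385, -0.2276] → [0.4778, 0.0785, 0.1087, 0.2486, -0.2014, -0.9474]
J5: z=[0.9628, 0.1582, 0.2190] o=[-0.1373, -0.1003, -0.6738] → [-0.1982, 0.2866, 0.6641, 0.9628, 0.1582, 0.2190]
V = J·q̇ = [-0.4083, 0.5465, 0.4825, 0.6116, 0.6578, 0.1511]

-0.4083 0.5465 0.4825 0.6116 0.6578 0.1511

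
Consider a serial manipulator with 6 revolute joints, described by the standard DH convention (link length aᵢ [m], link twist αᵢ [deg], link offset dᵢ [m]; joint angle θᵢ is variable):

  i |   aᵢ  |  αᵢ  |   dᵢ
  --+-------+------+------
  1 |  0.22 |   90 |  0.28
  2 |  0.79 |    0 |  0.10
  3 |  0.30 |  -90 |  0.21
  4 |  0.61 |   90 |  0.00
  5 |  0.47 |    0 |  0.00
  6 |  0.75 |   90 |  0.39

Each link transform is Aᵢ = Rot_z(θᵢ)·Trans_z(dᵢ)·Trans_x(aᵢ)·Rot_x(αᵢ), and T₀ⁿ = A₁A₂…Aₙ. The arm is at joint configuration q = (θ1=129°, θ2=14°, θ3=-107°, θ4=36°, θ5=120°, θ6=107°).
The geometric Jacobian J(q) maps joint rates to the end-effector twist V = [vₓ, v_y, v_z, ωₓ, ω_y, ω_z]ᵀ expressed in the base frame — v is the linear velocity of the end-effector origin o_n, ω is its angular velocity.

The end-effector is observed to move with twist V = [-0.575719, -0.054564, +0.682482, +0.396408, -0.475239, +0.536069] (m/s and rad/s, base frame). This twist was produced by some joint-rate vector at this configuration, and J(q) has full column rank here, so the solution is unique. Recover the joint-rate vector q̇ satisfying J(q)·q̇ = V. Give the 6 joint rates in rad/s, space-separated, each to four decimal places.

o_n = [0.0303, 1.0840, 0.0603]
J₁: ẑ×o_n = [-1.0840, 0.0303, 0.0000], ω = ẑ
J2: z=[0.7771, 0.6293, 0.0000] o=[-0.1385, 0.1710, 0.2800] → [-0.1383, 0.1707, 0.6033, 0.7771, 0.6293, 0.0000]
J3: z=[0.7771, 0.6293, 0.0000] o=[-0.5431, 0.8296, 0.4711] → [-0.2585, 0.3193, -0.1632, 0.7771, 0.6293, 0.0000]
J4: z=[-0.6285, 0.7761, -0.0523] o=[-0.3700, 0.9496, 0.1715] → [-0.0793, -0.0909, -0.3952, -0.6285, 0.7761, -0.0523]
J5: z=[0.6481, 0.4852, -0.5870] o=[-0.6324, 0.7039, -0.3213] → [0.4083, -0.6363, -0.0752, 0.6481, 0.4852, -0.5870]
J6: z=[0.6481, 0.4852, -0.5870] o=[-0.7872, 1.1144, -0.1527] → [0.0855, -0.6179, -0.4164, 0.6481, 0.4852, -0.5870]
q̇ = J⁺·V = [0.5160, 0.8110, -0.8190, -0.6190, -0.5170, 0.5380]

0.5160 0.8110 -0.8190 -0.6190 -0.5170 0.5380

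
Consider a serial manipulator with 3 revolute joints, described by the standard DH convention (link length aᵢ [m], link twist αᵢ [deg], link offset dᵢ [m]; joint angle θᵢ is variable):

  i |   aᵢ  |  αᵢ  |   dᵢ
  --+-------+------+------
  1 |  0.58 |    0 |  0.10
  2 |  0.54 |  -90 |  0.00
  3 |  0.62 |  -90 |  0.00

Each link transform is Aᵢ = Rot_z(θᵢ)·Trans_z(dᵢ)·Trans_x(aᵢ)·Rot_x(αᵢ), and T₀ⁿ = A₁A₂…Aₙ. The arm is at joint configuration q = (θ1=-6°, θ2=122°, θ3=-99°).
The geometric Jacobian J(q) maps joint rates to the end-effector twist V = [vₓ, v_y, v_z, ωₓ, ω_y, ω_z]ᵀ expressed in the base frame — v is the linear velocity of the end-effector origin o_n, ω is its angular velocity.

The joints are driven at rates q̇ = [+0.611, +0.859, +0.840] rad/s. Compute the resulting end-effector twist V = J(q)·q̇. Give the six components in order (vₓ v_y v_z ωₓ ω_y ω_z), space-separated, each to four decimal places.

o_n = [0.3826, 0.3375, 0.7124]
J₁: ẑ×o_n = [-0.3375, 0.3826, 0.0000], ω = ẑ
J2: z=[0.0000, 0.0000, 1.0000] o=[0.5768, -0.0606, 0.1000] → [-0.3982, -0.1942, 0.0000, 0.0000, 0.0000, 1.0000]
J3: z=[-0.8988, -0.4384, 0.0000] o=[0.3401, 0.4247, 0.1000] → [-0.2684, 0.5504, 0.0970, -0.8988, -0.4384, 0.0000]
V = J·q̇ = [-0.7738, 0.5293, 0.0815, -0.7550, -0.3682, 1.4700]

-0.7738 0.5293 0.0815 -0.7550 -0.3682 1.4700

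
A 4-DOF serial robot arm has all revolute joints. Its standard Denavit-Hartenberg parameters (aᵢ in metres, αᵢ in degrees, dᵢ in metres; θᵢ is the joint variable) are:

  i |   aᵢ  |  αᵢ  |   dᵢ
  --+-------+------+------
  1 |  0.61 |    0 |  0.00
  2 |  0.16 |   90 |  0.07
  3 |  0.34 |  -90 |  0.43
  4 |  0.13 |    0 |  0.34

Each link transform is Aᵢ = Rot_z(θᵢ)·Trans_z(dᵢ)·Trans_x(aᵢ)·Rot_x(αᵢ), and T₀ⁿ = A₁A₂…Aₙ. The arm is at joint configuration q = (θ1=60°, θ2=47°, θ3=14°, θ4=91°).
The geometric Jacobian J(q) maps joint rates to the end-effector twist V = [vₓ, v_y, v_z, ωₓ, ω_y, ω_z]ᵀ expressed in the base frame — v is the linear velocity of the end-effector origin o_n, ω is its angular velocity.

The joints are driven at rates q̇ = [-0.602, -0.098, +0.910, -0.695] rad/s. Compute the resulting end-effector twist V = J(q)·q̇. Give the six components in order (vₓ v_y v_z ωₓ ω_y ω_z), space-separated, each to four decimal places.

0.7332 -0.5763 0.2452 0.8211 0.4268 -1.3744

o_n = [0.4734, 1.0037, 0.4816]
J₁: ẑ×o_n = [-1.0037, 0.4734, 0.0000], ω = ẑ
J2: z=[0.0000, 0.0000, 1.0000] o=[0.3050, 0.5283, 0.0000] → [-0.4754, 0.1684, 0.0000, 0.0000, 0.0000, 1.0000]
J3: z=[0.9563, 0.2924, 0.0000] o=[0.2582, 0.6813, 0.0700] → [0.1203, -0.3936, 0.2454, 0.9563, 0.2924, 0.0000]
J4: z=[0.0707, -0.2314, 0.9703] o=[0.5730, 1.1225, 0.1523] → [0.0390, -0.1199, -0.0314, 0.0707, -0.2314, 0.9703]
V = J·q̇ = [0.7332, -0.5763, 0.2452, 0.8211, 0.4268, -1.3744]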